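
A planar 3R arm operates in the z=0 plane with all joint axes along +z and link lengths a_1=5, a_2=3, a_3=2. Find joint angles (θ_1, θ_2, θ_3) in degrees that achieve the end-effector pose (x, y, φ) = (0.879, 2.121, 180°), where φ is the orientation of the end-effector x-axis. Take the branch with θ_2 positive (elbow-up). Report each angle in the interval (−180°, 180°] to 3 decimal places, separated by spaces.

wrist centre = target − a_3·(cos φ, sin φ) = (2.8790, 2.1210)
cos θ_2 = (12.7873−5²−3²)/(2·5·3) = -0.7071; θ_2 = 134.9987° (elbow-up)
β = atan2(2.1210,2.8790) = 36.3796°; ψ = atan2(2.1214,2.8787) = 36.3869°
θ_1 = β − ψ = -0.0073°
θ_3 = φ − θ_1 − θ_2 = 45.0087° (wrapped to (-180°,180°])

-0.007 134.999 45.009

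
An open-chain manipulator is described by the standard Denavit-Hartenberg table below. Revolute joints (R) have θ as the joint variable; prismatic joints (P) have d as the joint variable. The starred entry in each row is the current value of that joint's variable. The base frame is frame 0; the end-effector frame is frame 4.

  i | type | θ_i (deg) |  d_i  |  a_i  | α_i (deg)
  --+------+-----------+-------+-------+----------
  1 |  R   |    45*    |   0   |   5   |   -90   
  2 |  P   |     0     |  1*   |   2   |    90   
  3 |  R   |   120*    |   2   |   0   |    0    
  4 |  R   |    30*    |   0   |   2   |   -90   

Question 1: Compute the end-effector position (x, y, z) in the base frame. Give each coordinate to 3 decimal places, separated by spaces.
2.311 5.139 2.000

after link 1: o_1 = (3.5355, 3.5355, 0.0000)
after link 2: o_2 = (4.2426, 5.6569, 0.0000)
after link 3: o_3 = (4.2426, 5.6569, 2.0000)
after link 4: o_4 = (2.3108, 5.1392, 2.0000)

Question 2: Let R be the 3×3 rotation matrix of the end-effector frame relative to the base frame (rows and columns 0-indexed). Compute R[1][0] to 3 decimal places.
End-effector x-axis (col 0 of R) = (-0.9659,-0.2588,0.0000)
R[1][0] = -0.2588

-0.259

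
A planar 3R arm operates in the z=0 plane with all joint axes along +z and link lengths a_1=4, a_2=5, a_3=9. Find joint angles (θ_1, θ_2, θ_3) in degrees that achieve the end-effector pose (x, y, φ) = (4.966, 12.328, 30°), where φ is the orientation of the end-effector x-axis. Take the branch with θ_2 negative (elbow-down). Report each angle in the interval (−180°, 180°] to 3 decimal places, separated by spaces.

wrist centre = target − a_3·(cos φ, sin φ) = (-2.8282, 7.8280)
cos θ_2 = (69.2765−4²−5²)/(2·4·5) = 0.7069; θ_2 = -45.0158° (elbow-down)
β = atan2(7.8280,-2.8282) = 109.8646°; ψ = atan2(-3.5365,7.5346) = -25.1440°
θ_1 = β − ψ = 135.0087°
θ_3 = φ − θ_1 − θ_2 = -59.9928° (wrapped to (-180°,180°])

135.009 -45.016 -59.993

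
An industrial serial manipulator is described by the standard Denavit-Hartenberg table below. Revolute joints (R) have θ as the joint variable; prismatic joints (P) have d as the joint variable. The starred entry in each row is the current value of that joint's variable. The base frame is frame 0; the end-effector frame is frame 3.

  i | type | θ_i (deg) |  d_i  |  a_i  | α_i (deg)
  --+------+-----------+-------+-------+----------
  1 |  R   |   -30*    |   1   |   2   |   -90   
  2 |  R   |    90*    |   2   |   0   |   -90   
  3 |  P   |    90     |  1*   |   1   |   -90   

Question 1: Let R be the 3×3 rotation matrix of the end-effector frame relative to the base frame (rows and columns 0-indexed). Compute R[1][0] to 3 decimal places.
-0.866

End-effector x-axis (col 0 of R) = (-0.5000,-0.8660,-0.0000)
R[1][0] = -0.8660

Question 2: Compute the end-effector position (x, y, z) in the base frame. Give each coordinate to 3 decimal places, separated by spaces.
after link 1: o_1 = (1.7321, -1.0000, 1.0000)
after link 2: o_2 = (2.7321, 0.7321, 1.0000)
after link 3: o_3 = (1.3660, 0.3660, 1.0000)

1.366 0.366 1.000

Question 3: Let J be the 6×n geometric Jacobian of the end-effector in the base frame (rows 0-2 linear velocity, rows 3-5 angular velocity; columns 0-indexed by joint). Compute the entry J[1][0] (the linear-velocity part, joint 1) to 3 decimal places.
1.366

axis z_0 = ẑ; lever o_n−o_0 = (1.3660,0.3660,1.0000)
cross product → J_v[:, 0] = (-0.3660,1.3660,0.0000)
J_ω[:, 0] = z_0
entry J[1][0] = 1.3660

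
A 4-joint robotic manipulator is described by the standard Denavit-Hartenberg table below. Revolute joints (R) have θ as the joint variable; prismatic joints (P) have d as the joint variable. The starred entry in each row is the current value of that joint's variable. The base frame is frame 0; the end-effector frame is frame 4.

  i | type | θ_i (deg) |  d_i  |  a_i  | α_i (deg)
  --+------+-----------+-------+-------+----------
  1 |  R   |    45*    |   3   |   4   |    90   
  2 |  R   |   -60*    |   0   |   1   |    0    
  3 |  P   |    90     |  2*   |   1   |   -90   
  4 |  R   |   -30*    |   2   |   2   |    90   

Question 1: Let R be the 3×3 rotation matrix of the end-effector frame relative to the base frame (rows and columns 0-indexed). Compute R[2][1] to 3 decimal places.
0.866

End-effector y-axis (col 1 of R) = (-0.3536,-0.3536,0.8660)
R[2][1] = 0.8660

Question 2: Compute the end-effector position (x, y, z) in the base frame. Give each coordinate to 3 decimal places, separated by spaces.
6.269 2.027 5.232

after link 1: o_1 = (2.8284, 2.8284, 3.0000)
after link 2: o_2 = (3.1820, 3.1820, 2.1340)
after link 3: o_3 = (5.2086, 2.3801, 2.6340)
after link 4: o_4 = (6.2692, 2.0266, 5.2321)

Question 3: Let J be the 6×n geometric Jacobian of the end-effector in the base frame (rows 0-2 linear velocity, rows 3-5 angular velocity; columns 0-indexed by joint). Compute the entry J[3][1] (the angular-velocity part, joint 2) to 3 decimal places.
0.707

axis z_1 = (0.7071,-0.7071,0.0000); lever o_n−o_1 = (3.4408,-0.8018,2.2321)
cross product → J_v[:, 1] = (-1.5783,-1.5783,1.8660)
J_ω[:, 1] = z_1
entry J[3][1] = 0.7071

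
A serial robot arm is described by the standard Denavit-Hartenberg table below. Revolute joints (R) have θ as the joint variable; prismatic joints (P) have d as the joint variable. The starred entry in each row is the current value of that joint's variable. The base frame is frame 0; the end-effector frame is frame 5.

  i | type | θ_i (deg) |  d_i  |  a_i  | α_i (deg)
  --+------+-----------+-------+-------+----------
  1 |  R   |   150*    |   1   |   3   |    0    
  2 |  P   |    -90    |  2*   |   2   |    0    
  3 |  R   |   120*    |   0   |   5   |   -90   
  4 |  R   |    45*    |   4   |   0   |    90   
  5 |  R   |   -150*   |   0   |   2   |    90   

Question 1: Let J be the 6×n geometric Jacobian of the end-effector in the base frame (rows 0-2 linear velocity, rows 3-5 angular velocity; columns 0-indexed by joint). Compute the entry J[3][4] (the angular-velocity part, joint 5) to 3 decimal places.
-0.707

axis z_4 = (-0.7071,0.0000,0.7071); lever o_n−o_4 = (1.2247,1.0000,1.2247)
cross product → J_v[:, 4] = (-0.7071,1.7321,-0.7071)
J_ω[:, 4] = z_4
entry J[3][4] = -0.7071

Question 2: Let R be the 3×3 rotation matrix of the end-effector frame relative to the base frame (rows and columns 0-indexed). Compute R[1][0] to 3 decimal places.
End-effector x-axis (col 0 of R) = (0.6124,0.5000,0.6124)
R[1][0] = 0.5000

0.500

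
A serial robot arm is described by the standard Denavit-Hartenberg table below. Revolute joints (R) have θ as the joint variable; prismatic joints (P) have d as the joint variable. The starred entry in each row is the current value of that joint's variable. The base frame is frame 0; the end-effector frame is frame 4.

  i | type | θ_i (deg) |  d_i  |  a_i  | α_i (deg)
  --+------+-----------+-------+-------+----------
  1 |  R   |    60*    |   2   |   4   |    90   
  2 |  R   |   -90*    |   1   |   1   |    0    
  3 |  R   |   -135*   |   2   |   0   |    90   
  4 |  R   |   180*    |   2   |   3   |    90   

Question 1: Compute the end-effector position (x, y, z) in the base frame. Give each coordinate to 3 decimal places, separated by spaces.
6.366 5.026 0.293

after link 1: o_1 = (2.0000, 3.4641, 2.0000)
after link 2: o_2 = (2.8660, 2.9641, 1.0000)
after link 3: o_3 = (4.5981, 1.9641, 1.0000)
after link 4: o_4 = (6.3658, 5.0260, 0.2929)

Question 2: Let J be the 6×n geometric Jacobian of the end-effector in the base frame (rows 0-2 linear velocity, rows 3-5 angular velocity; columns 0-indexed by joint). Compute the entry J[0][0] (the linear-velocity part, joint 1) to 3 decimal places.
-5.026

axis z_0 = ẑ; lever o_n−o_0 = (6.3658,5.0260,0.2929)
cross product → J_v[:, 0] = (-5.0260,6.3658,0.0000)
J_ω[:, 0] = z_0
entry J[0][0] = -5.0260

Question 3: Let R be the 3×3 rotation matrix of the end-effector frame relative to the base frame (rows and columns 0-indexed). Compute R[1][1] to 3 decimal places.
End-effector y-axis (col 1 of R) = (0.3536,0.6124,0.7071)
R[1][1] = 0.6124

0.612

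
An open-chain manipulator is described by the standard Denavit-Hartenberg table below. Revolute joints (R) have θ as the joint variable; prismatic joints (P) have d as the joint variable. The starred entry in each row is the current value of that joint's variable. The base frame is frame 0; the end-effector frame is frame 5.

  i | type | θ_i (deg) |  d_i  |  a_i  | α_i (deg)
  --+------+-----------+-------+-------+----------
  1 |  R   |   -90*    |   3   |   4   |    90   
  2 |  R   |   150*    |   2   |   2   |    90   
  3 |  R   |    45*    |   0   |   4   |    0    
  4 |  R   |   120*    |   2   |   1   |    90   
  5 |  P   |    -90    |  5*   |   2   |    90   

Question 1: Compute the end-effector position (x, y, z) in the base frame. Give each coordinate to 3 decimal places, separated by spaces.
-9.917 0.466 5.578

after link 1: o_1 = (0.0000, -4.0000, 3.0000)
after link 2: o_2 = (-2.0000, -2.2679, 4.0000)
after link 3: o_3 = (-4.8284, 0.1815, 5.4142)
after link 4: o_4 = (-5.0872, -1.6550, 6.6633)
after link 5: o_5 = (-9.9169, 0.4657, 5.5783)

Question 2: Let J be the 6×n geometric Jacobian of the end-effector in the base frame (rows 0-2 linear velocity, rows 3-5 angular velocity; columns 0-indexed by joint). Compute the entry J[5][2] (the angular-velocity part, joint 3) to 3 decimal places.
0.866

axis z_2 = (0.0000,-0.5000,0.8660); lever o_n−o_2 = (-7.9169,2.7337,1.5783)
cross product → J_v[:, 2] = (-3.1566,-6.8562,-3.9584)
J_ω[:, 2] = z_2
entry J[5][2] = 0.8660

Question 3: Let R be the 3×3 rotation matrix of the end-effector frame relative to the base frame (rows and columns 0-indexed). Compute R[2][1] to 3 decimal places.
0.129

End-effector y-axis (col 1 of R) = (-0.9659,0.2241,0.1294)
R[2][1] = 0.1294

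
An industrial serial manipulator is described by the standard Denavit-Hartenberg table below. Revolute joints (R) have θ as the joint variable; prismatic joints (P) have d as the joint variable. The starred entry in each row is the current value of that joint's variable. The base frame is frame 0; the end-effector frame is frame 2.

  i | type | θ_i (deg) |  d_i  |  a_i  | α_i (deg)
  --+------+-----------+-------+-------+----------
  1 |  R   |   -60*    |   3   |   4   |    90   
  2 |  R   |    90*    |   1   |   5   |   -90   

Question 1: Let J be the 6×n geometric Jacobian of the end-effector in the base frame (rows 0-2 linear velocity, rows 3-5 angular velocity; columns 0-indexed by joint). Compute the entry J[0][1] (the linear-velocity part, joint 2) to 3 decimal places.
axis z_1 = (-0.8660,-0.5000,0.0000); lever o_n−o_1 = (-0.8660,-0.5000,5.0000)
cross product → J_v[:, 1] = (-2.5000,4.3301,0.0000)
J_ω[:, 1] = z_1
entry J[0][1] = -2.5000

-2.500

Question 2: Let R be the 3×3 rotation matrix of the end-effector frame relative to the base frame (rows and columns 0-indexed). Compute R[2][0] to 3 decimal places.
1.000

End-effector x-axis (col 0 of R) = (0.0000,-0.0000,1.0000)
R[2][0] = 1.0000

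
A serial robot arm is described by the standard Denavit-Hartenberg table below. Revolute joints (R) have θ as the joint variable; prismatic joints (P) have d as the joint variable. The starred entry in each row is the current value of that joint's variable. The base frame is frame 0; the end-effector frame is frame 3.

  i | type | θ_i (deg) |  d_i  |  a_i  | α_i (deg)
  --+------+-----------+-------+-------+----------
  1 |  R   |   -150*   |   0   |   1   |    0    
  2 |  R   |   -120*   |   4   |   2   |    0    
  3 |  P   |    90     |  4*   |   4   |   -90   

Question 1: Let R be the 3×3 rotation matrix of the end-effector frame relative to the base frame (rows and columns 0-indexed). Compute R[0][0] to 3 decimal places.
-1.000

End-effector x-axis (col 0 of R) = (-1.0000,-0.0000,0.0000)
R[0][0] = -1.0000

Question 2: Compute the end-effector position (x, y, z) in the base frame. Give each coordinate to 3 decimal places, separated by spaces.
-4.866 1.500 8.000

after link 1: o_1 = (-0.8660, -0.5000, 0.0000)
after link 2: o_2 = (-0.8660, 1.5000, 4.0000)
after link 3: o_3 = (-4.8660, 1.5000, 8.0000)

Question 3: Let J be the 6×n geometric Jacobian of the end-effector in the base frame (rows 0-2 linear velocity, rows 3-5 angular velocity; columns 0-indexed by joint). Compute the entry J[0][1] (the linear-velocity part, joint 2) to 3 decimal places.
axis z_1 = (0.0000,0.0000,1.0000); lever o_n−o_1 = (-4.0000,2.0000,8.0000)
cross product → J_v[:, 1] = (-2.0000,-4.0000,0.0000)
J_ω[:, 1] = z_1
entry J[0][1] = -2.0000

-2.000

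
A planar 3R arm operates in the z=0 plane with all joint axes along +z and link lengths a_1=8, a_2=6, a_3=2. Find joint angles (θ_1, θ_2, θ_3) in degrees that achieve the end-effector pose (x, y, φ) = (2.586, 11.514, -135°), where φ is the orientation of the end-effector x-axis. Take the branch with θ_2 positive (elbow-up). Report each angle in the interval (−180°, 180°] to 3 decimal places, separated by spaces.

60.000 29.998 135.002

wrist centre = target − a_3·(cos φ, sin φ) = (4.0002, 12.9282)
cos θ_2 = (183.1404−8²−6²)/(2·8·6) = 0.8660; θ_2 = 29.9976° (elbow-up)
β = atan2(12.9282,4.0002) = 72.8070°; ψ = atan2(2.9998,13.1963) = 12.8069°
θ_1 = β − ψ = 60.0001°
θ_3 = φ − θ_1 − θ_2 = 135.0022° (wrapped to (-180°,180°])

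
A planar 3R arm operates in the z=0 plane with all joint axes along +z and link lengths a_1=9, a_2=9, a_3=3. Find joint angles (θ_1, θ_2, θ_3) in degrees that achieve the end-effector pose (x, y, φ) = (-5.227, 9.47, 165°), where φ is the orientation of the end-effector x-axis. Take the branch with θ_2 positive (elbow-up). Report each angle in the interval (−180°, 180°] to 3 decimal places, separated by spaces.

wrist centre = target − a_3·(cos φ, sin φ) = (-2.3292, 8.6935)
cos θ_2 = (81.0030−9²−9²)/(2·9·9) = -0.5000; θ_2 = 119.9988° (elbow-up)
β = atan2(8.6935,-2.3292) = 104.9987°; ψ = atan2(7.7943,4.5002) = 59.9994°
θ_1 = β − ψ = 44.9993°
θ_3 = φ − θ_1 − θ_2 = 0.0019° (wrapped to (-180°,180°])

44.999 119.999 0.002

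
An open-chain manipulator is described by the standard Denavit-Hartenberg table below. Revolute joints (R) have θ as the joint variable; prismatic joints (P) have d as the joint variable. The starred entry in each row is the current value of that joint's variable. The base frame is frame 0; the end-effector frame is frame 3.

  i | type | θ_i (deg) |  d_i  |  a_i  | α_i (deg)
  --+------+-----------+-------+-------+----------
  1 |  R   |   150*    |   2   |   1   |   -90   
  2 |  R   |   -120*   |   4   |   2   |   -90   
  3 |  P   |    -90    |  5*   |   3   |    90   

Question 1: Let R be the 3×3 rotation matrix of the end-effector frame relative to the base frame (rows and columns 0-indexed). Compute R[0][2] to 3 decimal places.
End-effector z-axis (col 2 of R) = (-0.4330,0.2500,-0.8660)
R[0][2] = -0.4330

-0.433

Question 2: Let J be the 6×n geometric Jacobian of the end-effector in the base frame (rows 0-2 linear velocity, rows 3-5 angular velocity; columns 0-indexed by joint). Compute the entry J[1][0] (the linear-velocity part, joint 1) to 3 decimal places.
-7.250

axis z_0 = ẑ; lever o_n−o_0 = (-7.2500,-3.8971,6.2321)
cross product → J_v[:, 0] = (3.8971,-7.2500,0.0000)
J_ω[:, 0] = z_0
entry J[1][0] = -7.2500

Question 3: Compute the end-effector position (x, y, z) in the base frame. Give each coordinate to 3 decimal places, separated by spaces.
-7.250 -3.897 6.232

after link 1: o_1 = (-0.8660, 0.5000, 2.0000)
after link 2: o_2 = (-2.0000, -3.4641, 3.7321)
after link 3: o_3 = (-7.2500, -3.8971, 6.2321)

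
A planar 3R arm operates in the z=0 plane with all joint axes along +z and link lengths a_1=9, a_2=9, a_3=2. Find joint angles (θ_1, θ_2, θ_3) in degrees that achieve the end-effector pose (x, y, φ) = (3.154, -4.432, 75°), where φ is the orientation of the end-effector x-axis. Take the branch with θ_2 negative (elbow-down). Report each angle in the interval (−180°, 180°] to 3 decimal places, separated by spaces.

0.003 -135.000 -150.003

wrist centre = target − a_3·(cos φ, sin φ) = (2.6364, -6.3639)
cos θ_2 = (47.4490−9²−9²)/(2·9·9) = -0.7071; θ_2 = -134.9998° (elbow-down)
β = atan2(-6.3639,2.6364) = -67.4972°; ψ = atan2(-6.3640,2.6361) = -67.4999°
θ_1 = β − ψ = 0.0028°
θ_3 = φ − θ_1 − θ_2 = -150.0029° (wrapped to (-180°,180°])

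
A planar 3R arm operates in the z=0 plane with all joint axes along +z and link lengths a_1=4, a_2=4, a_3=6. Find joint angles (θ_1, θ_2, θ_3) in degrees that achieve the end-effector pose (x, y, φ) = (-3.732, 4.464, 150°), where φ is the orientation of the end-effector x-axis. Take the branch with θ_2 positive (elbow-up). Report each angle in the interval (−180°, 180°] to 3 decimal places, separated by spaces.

-30.003 150.001 30.003

wrist centre = target − a_3·(cos φ, sin φ) = (1.4642, 1.4640)
cos θ_2 = (4.2870−4²−4²)/(2·4·4) = -0.8660; θ_2 = 150.0005° (elbow-up)
β = atan2(1.4640,1.4642) = 44.9970°; ψ = atan2(2.0000,0.5359) = 75.0003°
θ_1 = β − ψ = -30.0032°
θ_3 = φ − θ_1 − θ_2 = 30.0027° (wrapped to (-180°,180°])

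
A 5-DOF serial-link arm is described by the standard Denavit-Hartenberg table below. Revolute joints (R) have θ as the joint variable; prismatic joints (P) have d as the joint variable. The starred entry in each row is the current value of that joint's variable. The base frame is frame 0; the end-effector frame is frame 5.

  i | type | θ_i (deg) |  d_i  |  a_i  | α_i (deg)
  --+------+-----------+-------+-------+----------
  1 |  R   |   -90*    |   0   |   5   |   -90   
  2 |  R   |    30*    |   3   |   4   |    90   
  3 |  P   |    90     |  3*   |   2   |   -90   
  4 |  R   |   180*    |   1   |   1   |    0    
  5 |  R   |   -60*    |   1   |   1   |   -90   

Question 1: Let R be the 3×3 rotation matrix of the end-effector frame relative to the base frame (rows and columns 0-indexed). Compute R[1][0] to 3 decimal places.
0.433

End-effector x-axis (col 0 of R) = (-0.5000,0.4330,-0.7500)
R[1][0] = 0.4330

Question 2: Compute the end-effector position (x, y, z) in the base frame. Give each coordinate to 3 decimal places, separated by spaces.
after link 1: o_1 = (0.0000, -5.0000, 0.0000)
after link 2: o_2 = (3.0000, -8.4641, -2.0000)
after link 3: o_3 = (5.0000, -9.9641, 0.5981)
after link 4: o_4 = (4.0000, -9.0981, 1.0981)
after link 5: o_5 = (3.5000, -7.7990, 0.8481)

3.500 -7.799 0.848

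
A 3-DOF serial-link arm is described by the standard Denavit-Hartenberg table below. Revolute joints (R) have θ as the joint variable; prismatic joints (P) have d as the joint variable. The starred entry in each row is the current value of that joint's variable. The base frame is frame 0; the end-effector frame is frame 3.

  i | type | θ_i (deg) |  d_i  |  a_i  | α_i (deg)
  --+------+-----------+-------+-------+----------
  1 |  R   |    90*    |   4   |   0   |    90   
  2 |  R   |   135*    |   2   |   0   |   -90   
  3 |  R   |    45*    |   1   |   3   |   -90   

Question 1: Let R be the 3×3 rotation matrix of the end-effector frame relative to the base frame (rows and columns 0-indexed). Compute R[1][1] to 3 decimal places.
0.707

End-effector y-axis (col 1 of R) = (-0.0000,0.7071,0.7071)
R[1][1] = 0.7071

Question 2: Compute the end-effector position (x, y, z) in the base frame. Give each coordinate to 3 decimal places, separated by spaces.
-0.121 -2.207 4.793

after link 1: o_1 = (0.0000, 0.0000, 4.0000)
after link 2: o_2 = (2.0000, -0.0000, 4.0000)
after link 3: o_3 = (-0.1213, -2.2071, 4.7929)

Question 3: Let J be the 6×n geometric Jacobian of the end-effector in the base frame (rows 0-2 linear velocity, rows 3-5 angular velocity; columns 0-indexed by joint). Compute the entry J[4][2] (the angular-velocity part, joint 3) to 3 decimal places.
-0.707

axis z_2 = (0.0000,-0.7071,-0.7071); lever o_n−o_2 = (-2.1213,-2.2071,0.7929)
cross product → J_v[:, 2] = (-2.1213,1.5000,-1.5000)
J_ω[:, 2] = z_2
entry J[4][2] = -0.7071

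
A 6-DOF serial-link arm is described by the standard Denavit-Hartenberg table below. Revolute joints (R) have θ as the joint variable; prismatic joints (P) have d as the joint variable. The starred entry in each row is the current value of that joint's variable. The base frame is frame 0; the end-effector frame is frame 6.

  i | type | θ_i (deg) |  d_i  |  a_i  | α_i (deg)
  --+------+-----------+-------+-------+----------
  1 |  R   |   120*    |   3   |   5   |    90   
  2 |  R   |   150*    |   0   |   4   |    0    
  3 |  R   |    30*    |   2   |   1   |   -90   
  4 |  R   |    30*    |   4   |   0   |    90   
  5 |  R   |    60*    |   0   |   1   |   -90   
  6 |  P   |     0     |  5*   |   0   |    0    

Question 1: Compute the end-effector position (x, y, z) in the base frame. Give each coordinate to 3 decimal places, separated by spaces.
after link 1: o_1 = (-2.5000, 4.3301, 3.0000)
after link 2: o_2 = (-0.7679, 1.3301, 5.0000)
after link 3: o_3 = (1.4641, 1.4641, 5.0000)
after link 4: o_4 = (1.4641, 1.4641, 1.0000)
after link 5: o_5 = (1.4641, 0.9641, 0.1340)
after link 6: o_6 = (1.4641, 5.2942, -2.3660)

1.464 5.294 -2.366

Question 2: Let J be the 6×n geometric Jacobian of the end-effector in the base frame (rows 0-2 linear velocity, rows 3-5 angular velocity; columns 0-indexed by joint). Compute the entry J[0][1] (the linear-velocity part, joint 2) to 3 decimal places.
-2.683

axis z_1 = (0.8660,0.5000,0.0000); lever o_n−o_1 = (3.9641,0.9641,-5.3660)
cross product → J_v[:, 1] = (-2.6830,4.6471,-1.1471)
J_ω[:, 1] = z_1
entry J[0][1] = -2.6830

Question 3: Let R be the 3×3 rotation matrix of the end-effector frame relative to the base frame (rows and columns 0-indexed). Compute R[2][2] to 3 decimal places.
End-effector z-axis (col 2 of R) = (0.0000,0.8660,-0.5000)
R[2][2] = -0.5000

-0.500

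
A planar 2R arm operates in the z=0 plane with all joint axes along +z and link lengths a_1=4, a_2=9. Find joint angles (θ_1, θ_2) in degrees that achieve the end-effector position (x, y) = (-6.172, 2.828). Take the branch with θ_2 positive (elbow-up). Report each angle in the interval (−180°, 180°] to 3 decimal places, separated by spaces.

cos θ_2 = (46.0912−4²−9²)/(2·4·9) = -0.7071; θ_2 = 134.9968° (elbow-up)
β = atan2(2.8280,-6.1720) = 155.3828°; ψ = atan2(6.3643,-2.3636) = 110.3742°
θ_1 = β − ψ = 45.0087°

45.009 134.997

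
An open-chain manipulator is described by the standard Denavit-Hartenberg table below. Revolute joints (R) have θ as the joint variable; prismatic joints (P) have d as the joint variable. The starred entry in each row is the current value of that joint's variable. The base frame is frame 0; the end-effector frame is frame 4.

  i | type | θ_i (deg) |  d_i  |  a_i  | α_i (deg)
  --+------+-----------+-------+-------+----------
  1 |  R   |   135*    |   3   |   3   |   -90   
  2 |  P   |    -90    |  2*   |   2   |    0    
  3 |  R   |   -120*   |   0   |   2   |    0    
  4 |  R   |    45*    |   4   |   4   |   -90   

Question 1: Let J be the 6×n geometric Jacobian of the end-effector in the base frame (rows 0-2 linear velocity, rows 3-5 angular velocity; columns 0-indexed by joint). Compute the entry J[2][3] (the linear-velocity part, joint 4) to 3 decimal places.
3.864

axis z_3 = (-0.7071,-0.7071,0.0000); lever o_n−o_3 = (-0.0964,-5.5605,1.0353)
cross product → J_v[:, 3] = (-0.7321,0.7321,3.8637)
J_ω[:, 3] = z_3
entry J[2][3] = 3.8637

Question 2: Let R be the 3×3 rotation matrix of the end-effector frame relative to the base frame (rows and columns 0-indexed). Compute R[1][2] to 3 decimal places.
0.183

End-effector z-axis (col 2 of R) = (-0.1830,0.1830,0.9659)
R[1][2] = 0.1830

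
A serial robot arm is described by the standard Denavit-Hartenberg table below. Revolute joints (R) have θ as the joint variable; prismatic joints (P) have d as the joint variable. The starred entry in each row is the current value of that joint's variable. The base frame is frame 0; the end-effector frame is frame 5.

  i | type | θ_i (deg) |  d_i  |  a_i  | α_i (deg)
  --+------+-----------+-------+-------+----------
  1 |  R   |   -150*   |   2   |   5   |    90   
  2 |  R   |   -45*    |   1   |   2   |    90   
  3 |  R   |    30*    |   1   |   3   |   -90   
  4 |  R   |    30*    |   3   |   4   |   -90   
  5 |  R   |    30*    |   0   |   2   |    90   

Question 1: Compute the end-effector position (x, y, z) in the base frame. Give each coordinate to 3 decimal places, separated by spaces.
after link 1: o_1 = (-4.3301, -2.5000, 2.0000)
after link 2: o_2 = (-6.0549, -2.3411, 0.5858)
after link 3: o_3 = (-7.7835, -1.6070, -1.9584)
after link 4: o_4 = (-12.0919, 0.9055, -1.6049)
after link 5: o_5 = (-13.6659, -0.1372, -2.2646)

-13.666 -0.137 -2.265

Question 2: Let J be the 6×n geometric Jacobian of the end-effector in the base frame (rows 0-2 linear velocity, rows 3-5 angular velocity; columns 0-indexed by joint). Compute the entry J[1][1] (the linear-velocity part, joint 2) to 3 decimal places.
axis z_1 = (-0.5000,0.8660,0.0000); lever o_n−o_1 = (-9.3357,2.3628,-4.2646)
cross product → J_v[:, 1] = (-3.6933,-2.1323,6.9036)
J_ω[:, 1] = z_1
entry J[1][1] = -2.1323

-2.132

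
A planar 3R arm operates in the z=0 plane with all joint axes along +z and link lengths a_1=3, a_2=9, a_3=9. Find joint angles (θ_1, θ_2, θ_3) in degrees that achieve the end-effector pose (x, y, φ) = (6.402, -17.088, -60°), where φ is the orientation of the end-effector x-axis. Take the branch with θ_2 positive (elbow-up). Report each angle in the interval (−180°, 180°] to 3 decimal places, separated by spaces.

-150.007 90.009 -0.002

wrist centre = target − a_3·(cos φ, sin φ) = (1.9020, -9.2938)
cos θ_2 = (89.9918−3²−9²)/(2·3·9) = -0.0002; θ_2 = 90.0087° (elbow-up)
β = atan2(-9.2938,1.9020) = -78.4339°; ψ = atan2(9.0000,2.9986) = 71.5729°
θ_1 = β − ψ = -150.0068°
θ_3 = φ − θ_1 − θ_2 = -0.0019° (wrapped to (-180°,180°])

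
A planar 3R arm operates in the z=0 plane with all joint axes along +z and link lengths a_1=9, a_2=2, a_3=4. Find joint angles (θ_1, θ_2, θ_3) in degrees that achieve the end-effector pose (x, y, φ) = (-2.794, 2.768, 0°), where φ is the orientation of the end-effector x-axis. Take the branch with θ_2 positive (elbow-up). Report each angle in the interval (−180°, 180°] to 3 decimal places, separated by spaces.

wrist centre = target − a_3·(cos φ, sin φ) = (-6.7940, 2.7680)
cos θ_2 = (53.8203−9²−2²)/(2·9·2) = -0.8661; θ_2 = 150.0090° (elbow-up)
β = atan2(2.7680,-6.7940) = 157.8331°; ψ = atan2(0.9997,7.2678) = 7.8322°
θ_1 = β − ψ = 150.0009°
θ_3 = φ − θ_1 − θ_2 = 59.9901° (wrapped to (-180°,180°])

150.001 150.009 59.990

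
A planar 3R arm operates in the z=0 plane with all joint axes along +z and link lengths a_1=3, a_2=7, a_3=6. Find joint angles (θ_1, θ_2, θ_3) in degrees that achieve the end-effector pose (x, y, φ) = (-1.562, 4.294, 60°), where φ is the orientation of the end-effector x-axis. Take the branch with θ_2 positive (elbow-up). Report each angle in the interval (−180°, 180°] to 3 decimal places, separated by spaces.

59.998 150.003 -150.002

wrist centre = target − a_3·(cos φ, sin φ) = (-4.5620, -0.9022)
cos θ_2 = (21.6257−3²−7²)/(2·3·7) = -0.8661; θ_2 = 150.0033° (elbow-up)
β = atan2(-0.9022,-4.5620) = -168.8139°; ψ = atan2(3.4997,-3.0624) = 131.1876°
θ_1 = β − ψ = -300.0015°
θ_3 = φ − θ_1 − θ_2 = -150.0018° (wrapped to (-180°,180°])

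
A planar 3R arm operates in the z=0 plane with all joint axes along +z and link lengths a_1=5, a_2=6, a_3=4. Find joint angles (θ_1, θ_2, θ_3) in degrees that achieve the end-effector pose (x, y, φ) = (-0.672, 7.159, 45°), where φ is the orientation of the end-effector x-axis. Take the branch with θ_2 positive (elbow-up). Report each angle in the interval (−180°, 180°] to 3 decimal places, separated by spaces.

wrist centre = target − a_3·(cos φ, sin φ) = (-3.5004, 4.3306)
cos θ_2 = (31.0069−5²−6²)/(2·5·6) = -0.4999; θ_2 = 119.9924° (elbow-up)
β = atan2(4.3306,-3.5004) = 128.9488°; ψ = atan2(5.1965,2.0007) = 68.9432°
θ_1 = β − ψ = 60.0057°
θ_3 = φ − θ_1 − θ_2 = -134.9981° (wrapped to (-180°,180°])

60.006 119.992 -134.998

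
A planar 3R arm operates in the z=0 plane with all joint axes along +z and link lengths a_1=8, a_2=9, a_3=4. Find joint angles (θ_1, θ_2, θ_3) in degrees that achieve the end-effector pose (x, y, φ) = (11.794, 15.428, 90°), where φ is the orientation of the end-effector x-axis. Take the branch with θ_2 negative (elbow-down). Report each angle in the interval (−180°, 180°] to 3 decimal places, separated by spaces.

wrist centre = target − a_3·(cos φ, sin φ) = (11.7940, 11.4280)
cos θ_2 = (269.6976−8²−9²)/(2·8·9) = 0.8660; θ_2 = -30.0080° (elbow-down)
β = atan2(11.4280,11.7940) = 44.0970°; ψ = atan2(-4.5011,15.7936) = -15.9073°
θ_1 = β − ψ = 60.0043°
θ_3 = φ − θ_1 − θ_2 = 60.0037° (wrapped to (-180°,180°])

60.004 -30.008 60.004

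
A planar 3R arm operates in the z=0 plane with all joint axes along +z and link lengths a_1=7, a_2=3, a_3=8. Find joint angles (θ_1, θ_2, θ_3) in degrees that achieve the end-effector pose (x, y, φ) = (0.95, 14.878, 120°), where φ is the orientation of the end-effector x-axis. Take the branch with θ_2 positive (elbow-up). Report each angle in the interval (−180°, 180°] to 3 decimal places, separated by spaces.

45.001 44.994 30.006

wrist centre = target − a_3·(cos φ, sin φ) = (4.9500, 7.9498)
cos θ_2 = (87.7018−7²−3²)/(2·7·3) = 0.7072; θ_2 = 44.9937° (elbow-up)
β = atan2(7.9498,4.9500) = 58.0912°; ψ = atan2(2.1211,9.1216) = 13.0907°
θ_1 = β − ψ = 45.0006°
θ_3 = φ − θ_1 − θ_2 = 30.0058° (wrapped to (-180°,180°])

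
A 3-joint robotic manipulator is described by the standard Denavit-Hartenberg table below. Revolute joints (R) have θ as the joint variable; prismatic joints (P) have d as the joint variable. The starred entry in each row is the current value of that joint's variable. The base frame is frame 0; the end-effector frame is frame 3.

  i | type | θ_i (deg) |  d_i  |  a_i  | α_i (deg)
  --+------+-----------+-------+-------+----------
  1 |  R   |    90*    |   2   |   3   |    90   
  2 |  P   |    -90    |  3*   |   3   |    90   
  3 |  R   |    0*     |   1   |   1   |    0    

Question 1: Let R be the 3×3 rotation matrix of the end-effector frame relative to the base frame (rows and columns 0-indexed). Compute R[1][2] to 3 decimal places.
-1.000

End-effector z-axis (col 2 of R) = (0.0000,-1.0000,-0.0000)
R[1][2] = -1.0000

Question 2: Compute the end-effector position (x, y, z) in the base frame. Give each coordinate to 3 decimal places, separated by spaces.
3.000 2.000 -2.000

after link 1: o_1 = (0.0000, 3.0000, 2.0000)
after link 2: o_2 = (3.0000, 3.0000, -1.0000)
after link 3: o_3 = (3.0000, 2.0000, -2.0000)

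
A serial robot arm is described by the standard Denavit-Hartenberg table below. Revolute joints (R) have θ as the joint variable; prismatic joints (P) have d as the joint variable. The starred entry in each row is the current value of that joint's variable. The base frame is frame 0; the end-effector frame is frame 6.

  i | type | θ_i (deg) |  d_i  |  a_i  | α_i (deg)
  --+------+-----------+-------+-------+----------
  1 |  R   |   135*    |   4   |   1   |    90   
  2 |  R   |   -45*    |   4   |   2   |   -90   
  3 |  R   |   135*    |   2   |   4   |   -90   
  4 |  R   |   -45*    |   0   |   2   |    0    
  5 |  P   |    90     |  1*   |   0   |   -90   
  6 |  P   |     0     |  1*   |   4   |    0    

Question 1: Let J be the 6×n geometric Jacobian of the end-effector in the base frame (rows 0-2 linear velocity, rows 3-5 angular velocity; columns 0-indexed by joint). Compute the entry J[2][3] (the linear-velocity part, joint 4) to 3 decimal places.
-3.561

axis z_3 = (0.8536,0.1464,0.5000); lever o_n−o_3 = (1.3964,-3.9320,0.7678)
cross product → J_v[:, 3] = (2.0784,0.0429,-3.5607)
J_ω[:, 3] = z_3
entry J[2][3] = -3.5607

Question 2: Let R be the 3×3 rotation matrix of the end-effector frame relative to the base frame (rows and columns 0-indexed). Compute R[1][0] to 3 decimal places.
-0.957

End-effector x-axis (col 0 of R) = (0.2500,-0.9571,-0.1464)
R[1][0] = -0.9571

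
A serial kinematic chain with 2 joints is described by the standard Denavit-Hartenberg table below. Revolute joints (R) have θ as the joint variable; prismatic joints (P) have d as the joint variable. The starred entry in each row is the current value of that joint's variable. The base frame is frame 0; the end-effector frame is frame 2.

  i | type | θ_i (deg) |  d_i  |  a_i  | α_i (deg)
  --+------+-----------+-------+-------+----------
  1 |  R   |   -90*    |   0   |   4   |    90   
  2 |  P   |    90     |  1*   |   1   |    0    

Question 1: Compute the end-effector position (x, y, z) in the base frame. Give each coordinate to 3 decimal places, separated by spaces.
after link 1: o_1 = (0.0000, -4.0000, 0.0000)
after link 2: o_2 = (-1.0000, -4.0000, 1.0000)

-1.000 -4.000 1.000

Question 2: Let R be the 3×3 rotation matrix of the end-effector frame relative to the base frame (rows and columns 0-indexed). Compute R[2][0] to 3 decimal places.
1.000

End-effector x-axis (col 0 of R) = (0.0000,-0.0000,1.0000)
R[2][0] = 1.0000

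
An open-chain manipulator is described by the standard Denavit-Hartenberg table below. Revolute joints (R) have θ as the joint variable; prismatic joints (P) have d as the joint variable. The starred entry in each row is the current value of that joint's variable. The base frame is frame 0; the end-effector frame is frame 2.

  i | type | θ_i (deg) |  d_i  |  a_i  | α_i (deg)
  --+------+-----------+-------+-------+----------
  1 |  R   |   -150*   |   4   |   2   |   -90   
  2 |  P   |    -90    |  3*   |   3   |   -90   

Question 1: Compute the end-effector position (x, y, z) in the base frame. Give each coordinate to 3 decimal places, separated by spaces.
after link 1: o_1 = (-1.7321, -1.0000, 4.0000)
after link 2: o_2 = (-0.2321, -3.5981, 7.0000)

-0.232 -3.598 7.000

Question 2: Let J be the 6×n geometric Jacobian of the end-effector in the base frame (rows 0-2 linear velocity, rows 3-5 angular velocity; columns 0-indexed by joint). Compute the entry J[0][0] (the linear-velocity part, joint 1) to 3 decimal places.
3.598

axis z_0 = ẑ; lever o_n−o_0 = (-0.2321,-3.5981,7.0000)
cross product → J_v[:, 0] = (3.5981,-0.2321,0.0000)
J_ω[:, 0] = z_0
entry J[0][0] = 3.5981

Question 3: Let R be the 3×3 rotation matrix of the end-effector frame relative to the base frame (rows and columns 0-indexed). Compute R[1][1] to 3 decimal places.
0.866

End-effector y-axis (col 1 of R) = (-0.5000,0.8660,-0.0000)
R[1][1] = 0.8660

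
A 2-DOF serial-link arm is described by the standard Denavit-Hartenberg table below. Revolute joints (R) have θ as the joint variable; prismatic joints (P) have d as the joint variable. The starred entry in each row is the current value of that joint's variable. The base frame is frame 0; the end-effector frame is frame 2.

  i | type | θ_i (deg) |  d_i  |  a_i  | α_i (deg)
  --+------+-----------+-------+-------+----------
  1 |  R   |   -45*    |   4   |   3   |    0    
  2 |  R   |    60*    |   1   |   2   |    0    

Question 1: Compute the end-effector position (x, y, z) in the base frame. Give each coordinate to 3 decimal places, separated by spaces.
after link 1: o_1 = (2.1213, -2.1213, 4.0000)
after link 2: o_2 = (4.0532, -1.6037, 5.0000)

4.053 -1.604 5.000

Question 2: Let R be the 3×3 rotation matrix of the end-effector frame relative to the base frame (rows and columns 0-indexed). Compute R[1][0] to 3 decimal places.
End-effector x-axis (col 0 of R) = (0.9659,0.2588,0.0000)
R[1][0] = 0.2588

0.259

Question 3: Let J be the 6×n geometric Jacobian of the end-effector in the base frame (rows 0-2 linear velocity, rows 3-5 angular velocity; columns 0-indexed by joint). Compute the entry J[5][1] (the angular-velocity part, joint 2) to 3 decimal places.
axis z_1 = (0.0000,0.0000,1.0000); lever o_n−o_1 = (1.9319,0.5176,1.0000)
cross product → J_v[:, 1] = (-0.5176,1.9319,0.0000)
J_ω[:, 1] = z_1
entry J[5][1] = 1.0000

1.000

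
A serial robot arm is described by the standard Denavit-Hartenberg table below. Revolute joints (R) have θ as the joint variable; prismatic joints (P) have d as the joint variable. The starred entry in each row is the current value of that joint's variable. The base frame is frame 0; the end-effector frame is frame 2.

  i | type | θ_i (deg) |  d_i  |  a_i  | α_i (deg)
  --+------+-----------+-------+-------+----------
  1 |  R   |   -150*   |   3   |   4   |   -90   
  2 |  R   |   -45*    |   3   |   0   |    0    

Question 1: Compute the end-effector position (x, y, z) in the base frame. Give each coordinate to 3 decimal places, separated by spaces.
-1.964 -4.598 3.000

after link 1: o_1 = (-3.4641, -2.0000, 3.0000)
after link 2: o_2 = (-1.9641, -4.5981, 3.0000)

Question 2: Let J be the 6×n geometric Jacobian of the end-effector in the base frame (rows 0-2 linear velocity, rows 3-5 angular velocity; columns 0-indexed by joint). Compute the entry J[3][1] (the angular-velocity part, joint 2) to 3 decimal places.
axis z_1 = (0.5000,-0.8660,0.0000); lever o_n−o_1 = (1.5000,-2.5981,0.0000)
cross product → J_v[:, 1] = (0.0000,0.0000,0.0000)
J_ω[:, 1] = z_1
entry J[3][1] = 0.5000

0.500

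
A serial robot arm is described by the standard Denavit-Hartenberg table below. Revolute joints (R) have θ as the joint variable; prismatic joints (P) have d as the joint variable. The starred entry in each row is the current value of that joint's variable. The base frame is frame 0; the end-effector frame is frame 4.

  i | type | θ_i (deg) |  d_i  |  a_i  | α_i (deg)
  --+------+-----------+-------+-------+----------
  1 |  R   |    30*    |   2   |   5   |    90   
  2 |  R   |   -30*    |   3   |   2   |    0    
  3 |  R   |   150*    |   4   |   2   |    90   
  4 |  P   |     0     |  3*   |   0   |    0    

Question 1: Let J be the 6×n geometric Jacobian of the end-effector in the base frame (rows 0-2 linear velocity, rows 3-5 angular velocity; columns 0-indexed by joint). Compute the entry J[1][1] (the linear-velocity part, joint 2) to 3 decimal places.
-1.116

axis z_1 = (0.5000,-0.8660,0.0000); lever o_n−o_1 = (6.3840,-4.3971,2.2321)
cross product → J_v[:, 1] = (-1.9330,-1.1160,3.3301)
J_ω[:, 1] = z_1
entry J[1][1] = -1.1160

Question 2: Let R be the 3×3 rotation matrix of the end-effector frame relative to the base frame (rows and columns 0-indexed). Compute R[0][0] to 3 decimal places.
End-effector x-axis (col 0 of R) = (-0.4330,-0.2500,0.8660)
R[0][0] = -0.4330

-0.433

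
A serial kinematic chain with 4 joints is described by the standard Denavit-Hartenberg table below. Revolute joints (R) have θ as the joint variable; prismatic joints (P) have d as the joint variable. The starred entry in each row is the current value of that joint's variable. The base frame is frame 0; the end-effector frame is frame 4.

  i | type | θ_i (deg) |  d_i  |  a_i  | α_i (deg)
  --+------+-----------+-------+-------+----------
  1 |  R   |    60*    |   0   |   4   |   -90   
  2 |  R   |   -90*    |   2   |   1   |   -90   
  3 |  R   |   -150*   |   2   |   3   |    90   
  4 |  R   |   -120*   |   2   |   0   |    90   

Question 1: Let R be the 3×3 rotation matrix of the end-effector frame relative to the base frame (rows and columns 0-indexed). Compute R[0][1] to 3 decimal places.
0.750

End-effector y-axis (col 1 of R) = (0.7500,-0.4330,-0.5000)
R[0][1] = 0.7500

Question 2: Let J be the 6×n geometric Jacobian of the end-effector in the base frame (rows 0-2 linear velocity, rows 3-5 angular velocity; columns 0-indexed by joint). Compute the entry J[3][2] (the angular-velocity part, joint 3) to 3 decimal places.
axis z_2 = (0.5000,0.8660,-0.0000); lever o_n−o_2 = (1.2010,1.6160,-3.5981)
cross product → J_v[:, 2] = (-3.1160,1.7990,-0.2321)
J_ω[:, 2] = z_2
entry J[3][2] = 0.5000

0.500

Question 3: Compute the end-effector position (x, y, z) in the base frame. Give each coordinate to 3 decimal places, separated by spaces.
1.469 6.080 -2.598

after link 1: o_1 = (2.0000, 3.4641, 0.0000)
after link 2: o_2 = (0.2679, 4.4641, 1.0000)
after link 3: o_3 = (-0.0311, 6.9462, -1.5981)
after link 4: o_4 = (1.4689, 6.0801, -2.5981)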